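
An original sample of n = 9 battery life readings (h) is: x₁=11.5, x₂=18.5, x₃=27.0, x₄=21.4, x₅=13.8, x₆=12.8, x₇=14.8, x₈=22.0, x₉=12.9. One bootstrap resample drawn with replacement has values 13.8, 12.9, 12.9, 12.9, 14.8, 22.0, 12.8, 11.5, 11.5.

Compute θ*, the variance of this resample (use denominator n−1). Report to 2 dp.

θ* = 10.27

Mean = 13.9000; sum of squared deviations = 82.1600
s² = 82.1600 / 8 = 10.2700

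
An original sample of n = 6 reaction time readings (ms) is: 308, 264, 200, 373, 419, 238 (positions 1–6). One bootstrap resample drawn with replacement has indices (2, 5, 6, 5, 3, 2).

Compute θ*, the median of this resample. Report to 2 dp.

θ* = 264.00

Resample values: 264, 419, 238, 419, 200, 264.
Sorted: 200, 238, 264, 264, 419, 419
Median = average of the two middle values = 264.00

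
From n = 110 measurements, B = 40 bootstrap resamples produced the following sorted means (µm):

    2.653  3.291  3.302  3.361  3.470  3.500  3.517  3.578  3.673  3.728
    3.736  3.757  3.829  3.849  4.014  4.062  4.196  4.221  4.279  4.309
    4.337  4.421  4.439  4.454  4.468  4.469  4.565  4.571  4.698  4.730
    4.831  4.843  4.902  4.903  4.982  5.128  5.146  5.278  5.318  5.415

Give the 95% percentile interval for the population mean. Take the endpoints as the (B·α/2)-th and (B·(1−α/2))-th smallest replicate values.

(2.653, 5.318)

α = 0.05; lower rank = 40 × 0.025 = 1; upper rank = 40 × 0.975 = 39.
The 1st smallest replicate is 2.653; the 39th is 5.318.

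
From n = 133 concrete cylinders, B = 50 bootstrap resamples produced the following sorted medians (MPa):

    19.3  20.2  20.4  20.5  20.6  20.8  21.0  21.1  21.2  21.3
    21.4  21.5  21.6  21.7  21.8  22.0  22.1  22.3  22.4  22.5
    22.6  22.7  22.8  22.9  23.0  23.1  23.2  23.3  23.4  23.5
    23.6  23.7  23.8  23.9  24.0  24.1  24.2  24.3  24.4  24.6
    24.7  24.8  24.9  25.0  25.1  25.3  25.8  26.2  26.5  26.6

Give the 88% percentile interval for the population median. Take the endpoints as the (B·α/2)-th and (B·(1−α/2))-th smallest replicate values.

α = 0.12; lower rank = 50 × 0.060 = 3; upper rank = 50 × 0.940 = 47.
The 3rd smallest replicate is 20.4; the 47th is 25.8.

(20.4, 25.8)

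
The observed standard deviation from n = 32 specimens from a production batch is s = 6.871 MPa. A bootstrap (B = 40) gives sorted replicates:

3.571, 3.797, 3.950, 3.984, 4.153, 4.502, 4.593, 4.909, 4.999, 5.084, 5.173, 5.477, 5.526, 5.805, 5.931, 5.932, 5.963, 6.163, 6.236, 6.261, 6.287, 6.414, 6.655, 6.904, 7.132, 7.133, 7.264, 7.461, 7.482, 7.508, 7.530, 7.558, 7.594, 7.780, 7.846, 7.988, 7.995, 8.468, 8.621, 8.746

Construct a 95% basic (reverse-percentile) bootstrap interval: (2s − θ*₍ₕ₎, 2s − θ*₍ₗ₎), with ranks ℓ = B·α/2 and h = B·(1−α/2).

Percentile endpoints at ranks 1 and 39: θ*₍1₎ = 3.571, θ*₍39₎ = 8.621.
Basic interval reflects these around s:
  lower = 2 × 6.871 − 8.621 = 5.121
  upper = 2 × 6.871 − 3.571 = 10.171

(5.121, 10.171)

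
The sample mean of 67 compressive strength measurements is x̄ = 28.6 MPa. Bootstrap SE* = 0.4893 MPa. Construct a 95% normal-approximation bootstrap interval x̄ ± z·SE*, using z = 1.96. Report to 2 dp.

(27.64, 29.56)

Margin = 1.96 × 0.4893 = 0.959
Interval: 28.6 ± 0.959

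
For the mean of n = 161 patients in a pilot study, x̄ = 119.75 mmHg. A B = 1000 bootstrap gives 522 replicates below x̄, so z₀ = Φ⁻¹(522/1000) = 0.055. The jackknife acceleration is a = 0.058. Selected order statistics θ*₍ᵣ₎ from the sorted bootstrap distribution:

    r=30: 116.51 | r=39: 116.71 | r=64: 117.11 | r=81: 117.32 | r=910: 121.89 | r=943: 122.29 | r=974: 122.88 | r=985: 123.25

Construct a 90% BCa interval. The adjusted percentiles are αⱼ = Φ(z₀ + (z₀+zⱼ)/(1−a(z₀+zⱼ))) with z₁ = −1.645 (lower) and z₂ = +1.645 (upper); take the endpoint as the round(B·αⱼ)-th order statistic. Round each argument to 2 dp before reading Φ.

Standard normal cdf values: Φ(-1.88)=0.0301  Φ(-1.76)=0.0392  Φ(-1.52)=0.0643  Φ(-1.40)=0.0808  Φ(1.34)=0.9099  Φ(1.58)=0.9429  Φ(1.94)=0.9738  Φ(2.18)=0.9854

Lower: z₀ + z₁ = 0.055 + (-1.645) = -1.590; 1 − a(z₀+z₁) = 1 − (0.058)(-1.590) = 1.0922; argument = 0.055 + (-1.590)/1.0922 = -1.4008 → -1.40.
α₁ = Φ(-1.40) = 0.0808; rank = round(1000 × 0.0808) = 81; θ*₍81₎ = 117.32.
Upper: z₀ + z₂ = 1.700; 1 − a(z₀+z₂) = 0.9014; argument = 1.9410 → 1.94; α₂ = 0.9738; rank = 974; θ*₍974₎ = 122.88.

(117.32, 122.88)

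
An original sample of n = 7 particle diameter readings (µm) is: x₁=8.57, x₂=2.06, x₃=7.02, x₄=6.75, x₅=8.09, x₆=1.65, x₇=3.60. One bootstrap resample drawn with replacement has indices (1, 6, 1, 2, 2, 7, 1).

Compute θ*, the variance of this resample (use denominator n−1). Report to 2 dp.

θ* = 11.45

Resample values: 8.57, 1.65, 8.57, 2.06, 2.06, 3.60, 8.57.
Mean = 5.0114; sum of squared deviations = 68.7035
s² = 68.7035 / 6 = 11.4506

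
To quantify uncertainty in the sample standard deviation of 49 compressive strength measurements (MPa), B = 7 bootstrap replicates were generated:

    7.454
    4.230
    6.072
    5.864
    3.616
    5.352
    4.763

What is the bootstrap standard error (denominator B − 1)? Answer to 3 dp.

Bootstrap SE is the standard deviation of the 7 replicate standard deviations.
Mean of replicates: (7.454 + 4.230 + 6.072 + 5.864 + 3.616 + 5.352 + 4.763) / 7 = 37.3510 / 7 = 5.3359
Sum of squared deviations: (+2.1181)² + (−1.1059)² + (+0.7361)² + (+0.5281)² + (−1.7199)² + (+0.0161)² + (−0.5729)² = 9.8166
Variance = 9.8166 / 6 = 1.6361
SE* = √1.6361

SE* = 1.279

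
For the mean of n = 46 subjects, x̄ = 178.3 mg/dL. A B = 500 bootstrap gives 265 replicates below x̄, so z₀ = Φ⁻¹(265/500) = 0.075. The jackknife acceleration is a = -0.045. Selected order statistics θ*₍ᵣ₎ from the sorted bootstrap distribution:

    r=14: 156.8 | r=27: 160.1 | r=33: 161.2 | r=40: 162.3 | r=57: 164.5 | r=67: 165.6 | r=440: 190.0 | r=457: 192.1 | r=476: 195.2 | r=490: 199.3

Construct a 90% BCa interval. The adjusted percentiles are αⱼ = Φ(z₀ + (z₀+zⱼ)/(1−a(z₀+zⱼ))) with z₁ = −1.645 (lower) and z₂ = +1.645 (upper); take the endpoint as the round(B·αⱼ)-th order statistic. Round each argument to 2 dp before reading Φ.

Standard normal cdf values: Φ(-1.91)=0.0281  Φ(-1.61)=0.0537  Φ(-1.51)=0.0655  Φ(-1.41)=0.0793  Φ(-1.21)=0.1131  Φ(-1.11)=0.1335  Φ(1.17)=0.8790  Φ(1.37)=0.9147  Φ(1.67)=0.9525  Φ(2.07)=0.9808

Lower: z₀ + z₁ = 0.075 + (-1.645) = -1.570; 1 − a(z₀+z₁) = 1 − (-0.045)(-1.570) = 0.9294; argument = 0.075 + (-1.570)/0.9294 = -1.6144 → -1.61.
α₁ = Φ(-1.61) = 0.0537; rank = round(500 × 0.0537) = 27; θ*₍27₎ = 160.1.
Upper: z₀ + z₂ = 1.720; 1 − a(z₀+z₂) = 1.0774; argument = 1.6714 → 1.67; α₂ = 0.9525; rank = 476; θ*₍476₎ = 195.2.

(160.1, 195.2)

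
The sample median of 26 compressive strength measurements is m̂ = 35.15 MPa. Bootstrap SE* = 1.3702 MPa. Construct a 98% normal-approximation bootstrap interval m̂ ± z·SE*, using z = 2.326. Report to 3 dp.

(31.963, 38.337)

Margin = 2.326 × 1.3702 = 3.1871
Interval: 35.15 ± 3.1871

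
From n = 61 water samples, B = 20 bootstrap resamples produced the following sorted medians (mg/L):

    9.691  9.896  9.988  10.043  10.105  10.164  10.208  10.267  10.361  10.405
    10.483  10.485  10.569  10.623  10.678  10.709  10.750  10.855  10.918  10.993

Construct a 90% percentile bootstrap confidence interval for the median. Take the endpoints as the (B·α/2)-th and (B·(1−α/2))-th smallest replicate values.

(9.691, 10.918)

α = 0.10; lower rank = 20 × 0.050 = 1; upper rank = 20 × 0.950 = 19.
The 1st smallest replicate is 9.691; the 19th is 10.918.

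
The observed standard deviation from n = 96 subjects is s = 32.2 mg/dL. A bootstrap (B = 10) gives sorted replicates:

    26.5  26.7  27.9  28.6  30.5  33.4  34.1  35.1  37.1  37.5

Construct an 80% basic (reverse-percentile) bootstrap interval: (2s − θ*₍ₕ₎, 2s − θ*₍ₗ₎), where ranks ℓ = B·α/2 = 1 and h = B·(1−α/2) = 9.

Percentile endpoints at ranks 1 and 9: θ*₍1₎ = 26.5, θ*₍9₎ = 37.1.
Basic interval reflects these around s:
  lower = 2 × 32.2 − 37.1 = 27.3
  upper = 2 × 32.2 − 26.5 = 37.9

(27.3, 37.9)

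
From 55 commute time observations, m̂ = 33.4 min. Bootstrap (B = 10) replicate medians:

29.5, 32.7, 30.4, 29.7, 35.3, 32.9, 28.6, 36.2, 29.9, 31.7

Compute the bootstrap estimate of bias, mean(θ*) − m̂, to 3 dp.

bias = −1.710

mean(θ*) = (29.5 + 32.7 + 30.4 + 29.7 + 35.3 + 32.9 + 28.6 + 36.2 + 29.9 + 31.7) / 10 = 31.6900
bias = 31.6900 − 33.4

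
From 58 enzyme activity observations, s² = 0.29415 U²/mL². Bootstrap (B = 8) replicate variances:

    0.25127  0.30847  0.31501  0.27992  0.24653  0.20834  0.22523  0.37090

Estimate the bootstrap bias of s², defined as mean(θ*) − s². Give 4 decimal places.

bias = −0.0184

mean(θ*) = (0.25127 + 0.30847 + 0.31501 + 0.27992 + 0.24653 + 0.20834 + 0.22523 + 0.37090) / 8 = 0.27571
bias = 0.27571 − 0.29415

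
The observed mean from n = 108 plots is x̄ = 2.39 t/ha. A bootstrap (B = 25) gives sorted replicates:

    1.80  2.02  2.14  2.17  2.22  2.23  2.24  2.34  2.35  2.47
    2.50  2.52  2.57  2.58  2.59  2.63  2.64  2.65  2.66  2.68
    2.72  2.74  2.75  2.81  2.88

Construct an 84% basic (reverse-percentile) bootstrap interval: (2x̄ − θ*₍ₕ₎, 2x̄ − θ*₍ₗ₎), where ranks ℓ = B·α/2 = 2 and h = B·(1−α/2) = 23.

(2.03, 2.76)

Percentile endpoints at ranks 2 and 23: θ*₍2₎ = 2.02, θ*₍23₎ = 2.75.
Basic interval reflects these around x̄:
  lower = 2 × 2.39 − 2.75 = 2.03
  upper = 2 × 2.39 − 2.02 = 2.76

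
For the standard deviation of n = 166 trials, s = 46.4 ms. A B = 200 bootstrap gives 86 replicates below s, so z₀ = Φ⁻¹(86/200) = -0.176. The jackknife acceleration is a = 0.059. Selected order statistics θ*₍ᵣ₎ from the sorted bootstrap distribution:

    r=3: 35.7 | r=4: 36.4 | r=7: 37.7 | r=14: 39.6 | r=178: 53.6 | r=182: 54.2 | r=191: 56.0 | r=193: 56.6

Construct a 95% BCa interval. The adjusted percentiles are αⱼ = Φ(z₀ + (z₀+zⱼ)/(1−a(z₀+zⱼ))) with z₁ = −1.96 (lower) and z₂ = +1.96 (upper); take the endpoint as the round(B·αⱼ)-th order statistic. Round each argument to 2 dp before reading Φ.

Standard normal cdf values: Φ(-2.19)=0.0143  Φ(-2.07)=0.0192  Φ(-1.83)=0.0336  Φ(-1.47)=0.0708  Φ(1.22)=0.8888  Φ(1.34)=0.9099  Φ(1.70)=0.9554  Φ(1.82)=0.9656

(36.4, 56.6)

Lower: z₀ + z₁ = -0.176 + (-1.960) = -2.136; 1 − a(z₀+z₁) = 1 − (0.059)(-2.136) = 1.1260; argument = -0.176 + (-2.136)/1.1260 = -2.0729 → -2.07.
α₁ = Φ(-2.07) = 0.0192; rank = round(200 × 0.0192) = 4; θ*₍4₎ = 36.4.
Upper: z₀ + z₂ = 1.784; 1 − a(z₀+z₂) = 0.8947; argument = 1.8179 → 1.82; α₂ = 0.9656; rank = 193; θ*₍193₎ = 56.6.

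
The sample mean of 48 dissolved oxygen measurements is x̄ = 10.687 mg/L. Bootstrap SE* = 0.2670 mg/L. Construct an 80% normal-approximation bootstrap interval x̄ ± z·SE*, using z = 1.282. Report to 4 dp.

(10.3447, 11.0293)

Margin = 1.282 × 0.2670 = 0.34229
Interval: 10.687 ± 0.34229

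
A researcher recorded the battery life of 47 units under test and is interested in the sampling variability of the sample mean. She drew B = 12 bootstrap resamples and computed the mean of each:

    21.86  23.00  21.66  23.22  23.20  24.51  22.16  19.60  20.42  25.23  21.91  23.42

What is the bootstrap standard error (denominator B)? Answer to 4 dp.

Bootstrap SE is the standard deviation of the 12 replicate means.
Mean of replicates: (21.86 + 23.00 + 21.66 + 23.22 + 23.20 + 24.51 + 22.16 + 19.60 + 20.42 + 25.23 + 21.91 + 23.42) / 12 = 270.19000 / 12 = 22.51583
Sum of squared deviations: (−0.65583)² + (+0.48417)² + (−0.85583)² + (+0.70417)² + (+0.68417)² + (+1.99417)² + (−0.35583)² + (−2.91583)² + (−2.09583)² + (+2.71417)² + (−0.60583)² + (+0.90417)² = 27.91009
Variance = 27.91009 / 12 = 2.32584
SE* = √2.32584

SE* = 1.5251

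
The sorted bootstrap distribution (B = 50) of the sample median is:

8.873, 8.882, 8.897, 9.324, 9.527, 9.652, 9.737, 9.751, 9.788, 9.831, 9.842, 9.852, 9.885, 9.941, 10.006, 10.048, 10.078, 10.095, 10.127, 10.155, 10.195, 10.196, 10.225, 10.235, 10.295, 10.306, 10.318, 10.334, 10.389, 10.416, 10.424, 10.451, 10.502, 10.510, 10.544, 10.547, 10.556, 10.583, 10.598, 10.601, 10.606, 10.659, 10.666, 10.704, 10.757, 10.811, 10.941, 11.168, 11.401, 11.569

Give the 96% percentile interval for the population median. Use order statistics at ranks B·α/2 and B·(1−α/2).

(8.873, 11.401)

α = 0.04; lower rank = 50 × 0.020 = 1; upper rank = 50 × 0.980 = 49.
The 1st smallest replicate is 8.873; the 49th is 11.401.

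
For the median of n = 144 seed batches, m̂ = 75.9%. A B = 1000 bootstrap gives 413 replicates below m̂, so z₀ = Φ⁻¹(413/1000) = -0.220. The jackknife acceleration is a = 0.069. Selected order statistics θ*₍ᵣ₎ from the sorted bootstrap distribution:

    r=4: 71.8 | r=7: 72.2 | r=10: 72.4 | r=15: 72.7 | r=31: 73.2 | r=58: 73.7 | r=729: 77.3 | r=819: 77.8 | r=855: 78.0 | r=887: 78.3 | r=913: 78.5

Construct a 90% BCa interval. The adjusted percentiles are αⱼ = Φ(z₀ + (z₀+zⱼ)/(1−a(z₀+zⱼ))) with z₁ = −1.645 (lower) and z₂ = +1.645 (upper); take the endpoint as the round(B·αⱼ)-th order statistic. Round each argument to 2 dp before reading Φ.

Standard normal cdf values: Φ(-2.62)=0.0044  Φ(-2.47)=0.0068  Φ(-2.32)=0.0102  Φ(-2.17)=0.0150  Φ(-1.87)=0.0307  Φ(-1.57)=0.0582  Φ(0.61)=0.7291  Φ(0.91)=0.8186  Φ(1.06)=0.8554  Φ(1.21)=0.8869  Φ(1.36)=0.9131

Lower: z₀ + z₁ = -0.220 + (-1.645) = -1.865; 1 − a(z₀+z₁) = 1 − (0.069)(-1.865) = 1.1287; argument = -0.220 + (-1.865)/1.1287 = -1.8724 → -1.87.
α₁ = Φ(-1.87) = 0.0307; rank = round(1000 × 0.0307) = 31; θ*₍31₎ = 73.2.
Upper: z₀ + z₂ = 1.425; 1 − a(z₀+z₂) = 0.9017; argument = 1.3604 → 1.36; α₂ = 0.9131; rank = 913; θ*₍913₎ = 78.5.

(73.2, 78.5)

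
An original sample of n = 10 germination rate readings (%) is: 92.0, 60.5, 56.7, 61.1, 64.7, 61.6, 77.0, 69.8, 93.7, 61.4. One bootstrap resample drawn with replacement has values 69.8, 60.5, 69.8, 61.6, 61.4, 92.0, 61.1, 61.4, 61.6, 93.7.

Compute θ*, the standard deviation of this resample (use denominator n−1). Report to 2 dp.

Mean = 69.2900; sum of squared deviations = 1499.2290
s² = 1499.2290 / 9 = 166.5810
s = √166.5810 = 12.91

θ* = 12.91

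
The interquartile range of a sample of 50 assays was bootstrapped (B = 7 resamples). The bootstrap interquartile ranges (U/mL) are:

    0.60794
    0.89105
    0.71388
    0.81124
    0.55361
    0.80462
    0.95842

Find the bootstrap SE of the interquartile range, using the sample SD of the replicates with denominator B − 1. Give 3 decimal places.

Bootstrap SE is the standard deviation of the 7 replicate interquartile ranges.
Mean of replicates: (0.60794 + 0.89105 + 0.71388 + 0.81124 + 0.55361 + 0.80462 + 0.95842) / 7 = 5.340760 / 7 = 0.762966
Sum of squared deviations: (−0.155026)² + (+0.128084)² + (−0.049086)² + (+0.048274)² + (−0.209356)² + (+0.041654)² + (+0.195454)² = 0.128946
Variance = 0.128946 / 6 = 0.021491
SE* = √0.021491

SE* = 0.147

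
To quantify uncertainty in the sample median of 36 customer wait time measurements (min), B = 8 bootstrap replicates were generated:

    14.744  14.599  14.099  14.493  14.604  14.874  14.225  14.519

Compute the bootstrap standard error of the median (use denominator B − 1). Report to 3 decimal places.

SE* = 0.255

Bootstrap SE is the standard deviation of the 8 replicate medians.
Mean of replicates: (14.744 + 14.599 + 14.099 + 14.493 + 14.604 + 14.874 + 14.225 + 14.519) / 8 = 116.1570 / 8 = 14.5196
Sum of squared deviations: (+0.2244)² + (+0.0794)² + (−0.4206)² + (−0.0266)² + (+0.0844)² + (+0.3544)² + (−0.2946)² + (−0.0006)² = 0.4538
Variance = 0.4538 / 7 = 0.0648
SE* = √0.0648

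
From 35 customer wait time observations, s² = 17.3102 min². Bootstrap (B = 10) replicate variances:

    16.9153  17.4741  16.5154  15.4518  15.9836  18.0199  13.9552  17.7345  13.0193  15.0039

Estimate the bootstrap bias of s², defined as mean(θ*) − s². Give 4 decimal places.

bias = −1.3029

mean(θ*) = (16.9153 + 17.4741 + 16.5154 + 15.4518 + 15.9836 + 18.0199 + 13.9552 + 17.7345 + 13.0193 + 15.0039) / 10 = 16.00730
bias = 16.00730 − 17.3102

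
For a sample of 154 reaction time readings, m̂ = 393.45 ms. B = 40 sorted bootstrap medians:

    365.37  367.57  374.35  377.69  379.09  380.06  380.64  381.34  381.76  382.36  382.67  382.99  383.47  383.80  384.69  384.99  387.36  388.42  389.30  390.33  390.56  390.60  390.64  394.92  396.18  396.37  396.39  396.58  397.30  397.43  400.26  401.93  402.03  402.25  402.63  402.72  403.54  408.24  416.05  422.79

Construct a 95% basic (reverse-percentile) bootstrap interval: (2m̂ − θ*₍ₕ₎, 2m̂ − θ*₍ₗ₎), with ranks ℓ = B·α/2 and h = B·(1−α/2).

Percentile endpoints at ranks 1 and 39: θ*₍1₎ = 365.37, θ*₍39₎ = 416.05.
Basic interval reflects these around m̂:
  lower = 2 × 393.45 − 416.05 = 370.85
  upper = 2 × 393.45 − 365.37 = 421.53

(370.85, 421.53)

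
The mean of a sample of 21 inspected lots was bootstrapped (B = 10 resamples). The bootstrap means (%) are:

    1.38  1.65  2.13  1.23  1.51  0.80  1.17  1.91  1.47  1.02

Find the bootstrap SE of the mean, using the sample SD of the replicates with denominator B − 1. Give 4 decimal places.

Bootstrap SE is the standard deviation of the 10 replicate means.
Mean of replicates: (1.38 + 1.65 + 2.13 + 1.23 + 1.51 + 0.80 + 1.17 + 1.91 + 1.47 + 1.02) / 10 = 14.27000 / 10 = 1.42700
Sum of squared deviations: (−0.04700)² + (+0.22300)² + (+0.70300)² + (−0.19700)² + (+0.08300)² + (−0.62700)² + (−0.25700)² + (+0.48300)² + (+0.04300)² + (−0.40700)² = 1.45181
Variance = 1.45181 / 9 = 0.16131
SE* = √0.16131

SE* = 0.4016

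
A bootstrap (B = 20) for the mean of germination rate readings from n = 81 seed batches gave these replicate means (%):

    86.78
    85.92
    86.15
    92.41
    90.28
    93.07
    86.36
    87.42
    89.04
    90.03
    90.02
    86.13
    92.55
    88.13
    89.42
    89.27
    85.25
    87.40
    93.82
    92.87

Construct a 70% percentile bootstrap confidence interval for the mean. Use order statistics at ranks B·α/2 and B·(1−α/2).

(86.13, 92.55)

Sorted replicates: 85.25, 85.92, 86.13, 86.15, 86.36, 86.78, 87.40, 87.42, 88.13, 89.04, 89.27, 89.42, 90.02, 90.03, 90.28, 92.41, 92.55, 92.87, 93.07, 93.82
α = 0.30; lower rank = 20 × 0.150 = 3; upper rank = 20 × 0.850 = 17.
The 3rd smallest replicate is 86.13; the 17th is 92.55.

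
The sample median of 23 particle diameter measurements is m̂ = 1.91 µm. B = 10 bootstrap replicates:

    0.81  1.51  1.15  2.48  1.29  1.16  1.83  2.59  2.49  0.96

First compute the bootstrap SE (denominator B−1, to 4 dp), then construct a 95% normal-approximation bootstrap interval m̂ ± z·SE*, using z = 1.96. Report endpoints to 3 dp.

Mean of replicates = 1.6270; sum of squared deviations = 4.1262; SE* = √(4.1262/9) = 0.6771
Margin = 1.96 × 0.6771 = 1.3271
Interval: 1.91 ± 1.3271

(0.583, 3.237)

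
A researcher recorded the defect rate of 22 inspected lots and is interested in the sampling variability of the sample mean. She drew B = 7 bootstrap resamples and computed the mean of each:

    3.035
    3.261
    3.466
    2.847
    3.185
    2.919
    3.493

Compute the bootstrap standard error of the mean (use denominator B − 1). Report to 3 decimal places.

SE* = 0.254

Bootstrap SE is the standard deviation of the 7 replicate means.
Mean of replicates: (3.035 + 3.261 + 3.466 + 2.847 + 3.185 + 2.919 + 3.493) / 7 = 22.2060 / 7 = 3.1723
Sum of squared deviations: (−0.1373)² + (+0.0887)² + (+0.2937)² + (−0.3253)² + (+0.0127)² + (−0.2533)² + (+0.3207)² = 0.3860
Variance = 0.3860 / 6 = 0.0643
SE* = √0.0643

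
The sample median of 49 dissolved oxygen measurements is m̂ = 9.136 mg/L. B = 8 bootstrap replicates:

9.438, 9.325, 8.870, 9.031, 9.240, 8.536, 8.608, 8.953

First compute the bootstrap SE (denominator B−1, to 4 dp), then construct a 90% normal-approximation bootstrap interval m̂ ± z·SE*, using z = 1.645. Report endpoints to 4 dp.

(8.5997, 9.6723)

Mean of replicates = 9.0001; sum of squared deviations = 0.7441; SE* = √(0.7441/7) = 0.3260
Margin = 1.645 × 0.3260 = 0.53627
Interval: 9.136 ± 0.53627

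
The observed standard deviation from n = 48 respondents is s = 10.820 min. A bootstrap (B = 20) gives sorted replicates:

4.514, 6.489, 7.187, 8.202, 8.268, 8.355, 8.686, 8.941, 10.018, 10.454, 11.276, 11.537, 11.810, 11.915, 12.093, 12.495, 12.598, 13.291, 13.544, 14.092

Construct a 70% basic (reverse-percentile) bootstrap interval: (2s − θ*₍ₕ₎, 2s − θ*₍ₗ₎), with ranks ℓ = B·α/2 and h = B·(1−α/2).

(9.042, 14.453)

Percentile endpoints at ranks 3 and 17: θ*₍3₎ = 7.187, θ*₍17₎ = 12.598.
Basic interval reflects these around s:
  lower = 2 × 10.820 − 12.598 = 9.042
  upper = 2 × 10.820 − 7.187 = 14.453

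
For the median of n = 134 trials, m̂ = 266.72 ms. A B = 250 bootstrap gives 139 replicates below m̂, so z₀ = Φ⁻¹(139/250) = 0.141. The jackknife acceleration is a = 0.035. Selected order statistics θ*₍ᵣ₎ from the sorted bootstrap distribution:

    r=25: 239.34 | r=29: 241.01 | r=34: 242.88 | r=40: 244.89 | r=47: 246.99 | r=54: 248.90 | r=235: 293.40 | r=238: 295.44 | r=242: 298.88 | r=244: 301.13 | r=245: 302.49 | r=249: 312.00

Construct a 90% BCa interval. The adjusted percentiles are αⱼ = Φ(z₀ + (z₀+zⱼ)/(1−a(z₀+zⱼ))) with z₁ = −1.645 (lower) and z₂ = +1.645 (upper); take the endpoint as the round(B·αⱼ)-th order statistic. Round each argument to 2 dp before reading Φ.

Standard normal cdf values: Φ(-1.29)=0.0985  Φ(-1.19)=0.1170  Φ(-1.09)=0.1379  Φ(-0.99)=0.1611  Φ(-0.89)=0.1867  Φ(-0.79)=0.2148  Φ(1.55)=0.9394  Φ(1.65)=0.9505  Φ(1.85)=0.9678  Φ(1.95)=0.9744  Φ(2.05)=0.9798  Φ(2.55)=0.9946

(239.34, 302.49)

Lower: z₀ + z₁ = 0.141 + (-1.645) = -1.504; 1 − a(z₀+z₁) = 1 − (0.035)(-1.504) = 1.0526; argument = 0.141 + (-1.504)/1.0526 = -1.2878 → -1.29.
α₁ = Φ(-1.29) = 0.0985; rank = round(250 × 0.0985) = 25; θ*₍25₎ = 239.34.
Upper: z₀ + z₂ = 1.786; 1 − a(z₀+z₂) = 0.9375; argument = 2.0461 → 2.05; α₂ = 0.9798; rank = 245; θ*₍245₎ = 302.49.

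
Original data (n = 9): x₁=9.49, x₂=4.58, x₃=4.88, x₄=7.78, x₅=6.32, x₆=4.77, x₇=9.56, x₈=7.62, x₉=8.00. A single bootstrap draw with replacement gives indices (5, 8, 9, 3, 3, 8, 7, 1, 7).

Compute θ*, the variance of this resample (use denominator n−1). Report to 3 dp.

θ* = 3.478

Resample values: 6.32, 7.62, 8.00, 4.88, 4.88, 7.62, 9.56, 9.49, 9.56.
Mean = 7.5478; sum of squared deviations = 27.8268
s² = 27.8268 / 8 = 3.4783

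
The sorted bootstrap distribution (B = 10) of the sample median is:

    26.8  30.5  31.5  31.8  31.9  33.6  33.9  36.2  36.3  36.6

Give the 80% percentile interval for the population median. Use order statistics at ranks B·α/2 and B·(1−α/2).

α = 0.20; lower rank = 10 × 0.100 = 1; upper rank = 10 × 0.900 = 9.
The 1st smallest replicate is 26.8; the 9th is 36.3.

(26.8, 36.3)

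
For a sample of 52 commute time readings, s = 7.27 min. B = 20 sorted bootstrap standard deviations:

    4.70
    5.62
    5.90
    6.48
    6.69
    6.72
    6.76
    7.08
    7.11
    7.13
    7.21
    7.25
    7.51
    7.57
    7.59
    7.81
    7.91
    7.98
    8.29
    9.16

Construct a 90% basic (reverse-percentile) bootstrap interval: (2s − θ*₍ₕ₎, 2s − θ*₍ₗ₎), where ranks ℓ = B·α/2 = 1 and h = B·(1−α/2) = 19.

Percentile endpoints at ranks 1 and 19: θ*₍1₎ = 4.70, θ*₍19₎ = 8.29.
Basic interval reflects these around s:
  lower = 2 × 7.27 − 8.29 = 6.25
  upper = 2 × 7.27 − 4.70 = 9.84

(6.25, 9.84)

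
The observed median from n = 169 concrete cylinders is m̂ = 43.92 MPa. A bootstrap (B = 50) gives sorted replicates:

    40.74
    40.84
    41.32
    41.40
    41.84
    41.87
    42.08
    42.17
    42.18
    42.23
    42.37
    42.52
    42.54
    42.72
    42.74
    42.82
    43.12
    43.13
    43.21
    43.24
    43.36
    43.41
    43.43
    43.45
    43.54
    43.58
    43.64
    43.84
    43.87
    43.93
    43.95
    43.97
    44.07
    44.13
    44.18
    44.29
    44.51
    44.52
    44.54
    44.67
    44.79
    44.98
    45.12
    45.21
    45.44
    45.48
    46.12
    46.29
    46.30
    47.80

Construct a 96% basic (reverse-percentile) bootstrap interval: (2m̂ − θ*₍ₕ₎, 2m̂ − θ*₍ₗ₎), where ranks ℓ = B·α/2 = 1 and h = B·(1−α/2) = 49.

(41.54, 47.10)

Percentile endpoints at ranks 1 and 49: θ*₍1₎ = 40.74, θ*₍49₎ = 46.30.
Basic interval reflects these around m̂:
  lower = 2 × 43.92 − 46.30 = 41.54
  upper = 2 × 43.92 − 40.74 = 47.10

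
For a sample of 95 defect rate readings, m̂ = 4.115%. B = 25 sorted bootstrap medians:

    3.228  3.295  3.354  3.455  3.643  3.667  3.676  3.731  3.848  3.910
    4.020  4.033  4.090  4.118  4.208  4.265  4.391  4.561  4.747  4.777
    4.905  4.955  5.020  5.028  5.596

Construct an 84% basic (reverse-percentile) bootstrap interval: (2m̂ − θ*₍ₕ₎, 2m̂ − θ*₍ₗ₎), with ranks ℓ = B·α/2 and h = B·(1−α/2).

(3.210, 4.935)

Percentile endpoints at ranks 2 and 23: θ*₍2₎ = 3.295, θ*₍23₎ = 5.020.
Basic interval reflects these around m̂:
  lower = 2 × 4.115 − 5.020 = 3.210
  upper = 2 × 4.115 − 3.295 = 4.935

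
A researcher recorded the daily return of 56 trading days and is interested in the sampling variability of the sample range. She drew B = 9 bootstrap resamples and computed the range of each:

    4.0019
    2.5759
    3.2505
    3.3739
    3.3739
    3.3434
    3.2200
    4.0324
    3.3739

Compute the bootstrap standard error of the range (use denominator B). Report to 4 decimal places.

SE* = 0.4084

Bootstrap SE is the standard deviation of the 9 replicate ranges.
Mean of replicates: (4.0019 + 2.5759 + 3.2505 + 3.3739 + 3.3739 + 3.3434 + 3.2200 + 4.0324 + 3.3739) / 9 = 30.54580 / 9 = 3.39398
Sum of squared deviations: (+0.60792)² + (−0.81808)² + (−0.14348)² + (−0.02008)² + (−0.02008)² + (−0.05058)² + (−0.17398)² + (+0.63842)² + (−0.02008)² = 1.50103
Variance = 1.50103 / 9 = 0.16678
SE* = √0.16678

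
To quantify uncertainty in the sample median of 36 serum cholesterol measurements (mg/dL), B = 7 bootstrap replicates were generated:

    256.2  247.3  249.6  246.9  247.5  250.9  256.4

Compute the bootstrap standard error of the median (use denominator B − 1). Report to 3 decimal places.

Bootstrap SE is the standard deviation of the 7 replicate medians.
Mean of replicates: (256.2 + 247.3 + 249.6 + 246.9 + 247.5 + 250.9 + 256.4) / 7 = 1754.8000 / 7 = 250.6857
Sum of squared deviations: (+5.5143)² + (−3.3857)² + (−1.0857)² + (−3.7857)² + (−3.1857)² + (+0.2143)² + (+5.7143)² = 100.2286
Variance = 100.2286 / 6 = 16.7048
SE* = √16.7048

SE* = 4.087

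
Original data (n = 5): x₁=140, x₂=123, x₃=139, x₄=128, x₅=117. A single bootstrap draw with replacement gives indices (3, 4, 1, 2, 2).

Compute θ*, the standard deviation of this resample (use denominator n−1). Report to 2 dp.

Resample values: 139, 128, 140, 123, 123.
Mean = 130.6000; sum of squared deviations = 281.2000
s² = 281.2000 / 4 = 70.3000
s = √70.3000 = 8.38

θ* = 8.38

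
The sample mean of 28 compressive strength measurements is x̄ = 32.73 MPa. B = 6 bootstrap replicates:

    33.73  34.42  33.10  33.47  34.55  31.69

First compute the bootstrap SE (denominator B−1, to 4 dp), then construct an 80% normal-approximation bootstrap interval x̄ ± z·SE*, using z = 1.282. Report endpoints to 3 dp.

(31.393, 34.067)

Mean of replicates = 33.4933; sum of squared deviations = 5.4385; SE* = √(5.4385/5) = 1.0429
Margin = 1.282 × 1.0429 = 1.3370
Interval: 32.73 ± 1.3370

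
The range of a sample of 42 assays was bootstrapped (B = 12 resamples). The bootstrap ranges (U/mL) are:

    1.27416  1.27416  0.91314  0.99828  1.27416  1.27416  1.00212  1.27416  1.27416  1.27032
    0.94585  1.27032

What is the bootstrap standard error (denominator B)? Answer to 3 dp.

SE* = 0.147

Bootstrap SE is the standard deviation of the 12 replicate ranges.
Mean of replicates: (1.27416 + 1.27416 + 0.91314 + 0.99828 + 1.27416 + 1.27416 + 1.00212 + 1.27416 + 1.27416 + 1.27032 + 0.94585 + 1.27032) / 12 = 14.044990 / 12 = 1.170416
Sum of squared deviations: (+0.103744)² + (+0.103744)² + (−0.257276)² + (−0.172136)² + (+0.103744)² + (+0.103744)² + (−0.168296)² + (+0.103744)² + (+0.103744)² + (+0.099904)² + (−0.224566)² + (+0.099904)² = 0.259114
Variance = 0.259114 / 12 = 0.021593
SE* = √0.021593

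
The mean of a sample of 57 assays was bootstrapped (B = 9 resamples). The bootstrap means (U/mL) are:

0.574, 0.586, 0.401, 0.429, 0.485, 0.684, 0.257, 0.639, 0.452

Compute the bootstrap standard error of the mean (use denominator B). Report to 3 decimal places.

SE* = 0.126

Bootstrap SE is the standard deviation of the 9 replicate means.
Mean of replicates: (0.574 + 0.586 + 0.401 + 0.429 + 0.485 + 0.684 + 0.257 + 0.639 + 0.452) / 9 = 4.5070 / 9 = 0.5008
Sum of squared deviations: (+0.0732)² + (+0.0852)² + (−0.0998)² + (−0.0718)² + (−0.0158)² + (+0.1832)² + (−0.2438)² + (+0.1382)² + (−0.0488)² = 0.1425
Variance = 0.1425 / 9 = 0.0158
SE* = √0.0158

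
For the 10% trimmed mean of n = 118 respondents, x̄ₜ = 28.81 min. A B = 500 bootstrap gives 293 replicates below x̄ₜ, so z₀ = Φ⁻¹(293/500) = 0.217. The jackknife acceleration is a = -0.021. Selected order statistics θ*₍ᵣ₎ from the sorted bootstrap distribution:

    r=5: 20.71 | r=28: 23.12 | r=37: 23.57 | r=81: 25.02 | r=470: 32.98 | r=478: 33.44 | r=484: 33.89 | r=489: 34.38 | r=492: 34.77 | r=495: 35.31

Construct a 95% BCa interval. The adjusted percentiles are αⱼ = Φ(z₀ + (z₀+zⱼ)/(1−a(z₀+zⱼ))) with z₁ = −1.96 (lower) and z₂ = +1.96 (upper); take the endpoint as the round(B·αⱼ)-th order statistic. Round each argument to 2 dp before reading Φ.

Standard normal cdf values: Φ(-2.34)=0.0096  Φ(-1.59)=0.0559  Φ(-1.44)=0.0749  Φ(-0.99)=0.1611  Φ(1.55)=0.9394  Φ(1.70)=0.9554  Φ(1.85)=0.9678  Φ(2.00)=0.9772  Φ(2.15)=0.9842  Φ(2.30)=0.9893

(23.12, 35.31)

Lower: z₀ + z₁ = 0.217 + (-1.960) = -1.743; 1 − a(z₀+z₁) = 1 − (-0.021)(-1.743) = 0.9634; argument = 0.217 + (-1.743)/0.9634 = -1.5922 → -1.59.
α₁ = Φ(-1.59) = 0.0559; rank = round(500 × 0.0559) = 28; θ*₍28₎ = 23.12.
Upper: z₀ + z₂ = 2.177; 1 − a(z₀+z₂) = 1.0457; argument = 2.2988 → 2.30; α₂ = 0.9893; rank = 495; θ*₍495₎ = 35.31.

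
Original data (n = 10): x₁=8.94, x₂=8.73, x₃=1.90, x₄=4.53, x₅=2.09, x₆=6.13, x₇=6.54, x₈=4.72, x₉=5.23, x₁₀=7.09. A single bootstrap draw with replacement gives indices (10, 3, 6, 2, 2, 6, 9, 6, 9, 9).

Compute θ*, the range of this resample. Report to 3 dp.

θ* = 6.830

Resample values: 7.09, 1.90, 6.13, 8.73, 8.73, 6.13, 5.23, 6.13, 5.23, 5.23.
Range = 8.73 − 1.90 = 6.830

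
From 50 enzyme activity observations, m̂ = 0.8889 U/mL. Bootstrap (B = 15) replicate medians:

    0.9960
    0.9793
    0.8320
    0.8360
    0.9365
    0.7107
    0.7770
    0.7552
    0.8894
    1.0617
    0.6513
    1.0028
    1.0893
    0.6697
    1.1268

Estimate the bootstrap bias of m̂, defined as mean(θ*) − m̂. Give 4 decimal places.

bias = −0.0013

mean(θ*) = (0.9960 + 0.9793 + 0.8320 + 0.8360 + 0.9365 + 0.7107 + 0.7770 + 0.7552 + 0.8894 + 1.0617 + 0.6513 + 1.0028 + 1.0893 + 0.6697 + 1.1268) / 15 = 0.88758
bias = 0.88758 − 0.8889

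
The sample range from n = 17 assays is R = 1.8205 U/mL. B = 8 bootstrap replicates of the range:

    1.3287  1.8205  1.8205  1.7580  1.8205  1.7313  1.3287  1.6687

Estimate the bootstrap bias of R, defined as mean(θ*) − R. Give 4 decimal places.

bias = −0.1609

mean(θ*) = (1.3287 + 1.8205 + 1.8205 + 1.7580 + 1.8205 + 1.7313 + 1.3287 + 1.6687) / 8 = 1.65961
bias = 1.65961 − 1.8205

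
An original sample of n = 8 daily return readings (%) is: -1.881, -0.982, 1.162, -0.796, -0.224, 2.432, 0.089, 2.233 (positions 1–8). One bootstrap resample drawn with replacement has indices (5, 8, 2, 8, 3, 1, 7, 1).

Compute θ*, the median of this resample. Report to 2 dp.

θ* = -0.07

Resample values: -0.224, 2.233, -0.982, 2.233, 1.162, -1.881, 0.089, -1.881.
Sorted: -1.881, -1.881, -0.982, -0.224, 0.089, 1.162, 2.233, 2.233
Median = average of the two middle values = -0.07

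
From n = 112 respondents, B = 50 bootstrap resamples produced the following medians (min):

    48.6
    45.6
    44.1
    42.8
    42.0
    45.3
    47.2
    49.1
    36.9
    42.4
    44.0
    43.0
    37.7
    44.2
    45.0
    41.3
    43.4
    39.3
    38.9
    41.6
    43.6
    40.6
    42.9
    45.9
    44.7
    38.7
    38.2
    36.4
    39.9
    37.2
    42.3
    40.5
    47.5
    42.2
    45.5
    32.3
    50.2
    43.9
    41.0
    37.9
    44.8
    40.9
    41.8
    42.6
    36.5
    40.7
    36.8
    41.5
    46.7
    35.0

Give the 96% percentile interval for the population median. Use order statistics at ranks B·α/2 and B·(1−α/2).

Sorted replicates: 32.3, 35.0, 36.4, 36.5, 36.8, 36.9, 37.2, 37.7, 37.9, 38.2, 38.7, 38.9, 39.3, 39.9, 40.5, 40.6, 40.7, 40.9, 41.0, 41.3, 41.5, 41.6, 41.8, 42.0, 42.2, 42.3, 42.4, 42.6, 42.8, 42.9, 43.0, 43.4, 43.6, 43.9, 44.0, 44.1, 44.2, 44.7, 44.8, 45.0, 45.3, 45.5, 45.6, 45.9, 46.7, 47.2, 47.5, 48.6, 49.1, 50.2
α = 0.04; lower rank = 50 × 0.020 = 1; upper rank = 50 × 0.980 = 49.
The 1st smallest replicate is 32.3; the 49th is 49.1.

(32.3, 49.1)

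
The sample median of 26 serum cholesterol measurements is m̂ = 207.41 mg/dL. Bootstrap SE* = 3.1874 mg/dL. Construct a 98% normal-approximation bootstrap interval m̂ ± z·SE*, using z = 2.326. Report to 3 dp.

Margin = 2.326 × 3.1874 = 7.4139
Interval: 207.41 ± 7.4139

(199.996, 214.824)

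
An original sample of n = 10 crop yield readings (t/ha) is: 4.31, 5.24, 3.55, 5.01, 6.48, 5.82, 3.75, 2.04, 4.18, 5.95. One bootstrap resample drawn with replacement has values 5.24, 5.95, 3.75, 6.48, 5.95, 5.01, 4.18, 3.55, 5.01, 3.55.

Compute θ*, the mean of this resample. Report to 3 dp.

Mean = (5.24 + 5.95 + 3.75 + 6.48 + 5.95 + 5.01 + 4.18 + 3.55 + 5.01 + 3.55) / 10 = 48.670 / 10 = 4.867

θ* = 4.867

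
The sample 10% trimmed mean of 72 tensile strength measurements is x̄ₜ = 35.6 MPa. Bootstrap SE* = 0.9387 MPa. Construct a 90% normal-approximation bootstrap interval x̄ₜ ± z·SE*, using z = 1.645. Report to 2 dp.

(34.06, 37.14)

Margin = 1.645 × 0.9387 = 1.544
Interval: 35.6 ± 1.544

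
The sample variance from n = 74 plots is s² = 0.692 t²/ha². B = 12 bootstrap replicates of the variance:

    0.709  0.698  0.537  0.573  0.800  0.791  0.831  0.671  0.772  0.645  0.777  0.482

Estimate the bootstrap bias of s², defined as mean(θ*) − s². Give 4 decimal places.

mean(θ*) = (0.709 + 0.698 + 0.537 + 0.573 + 0.800 + 0.791 + 0.831 + 0.671 + 0.772 + 0.645 + 0.777 + 0.482) / 12 = 0.69050
bias = 0.69050 − 0.692

bias = −0.0015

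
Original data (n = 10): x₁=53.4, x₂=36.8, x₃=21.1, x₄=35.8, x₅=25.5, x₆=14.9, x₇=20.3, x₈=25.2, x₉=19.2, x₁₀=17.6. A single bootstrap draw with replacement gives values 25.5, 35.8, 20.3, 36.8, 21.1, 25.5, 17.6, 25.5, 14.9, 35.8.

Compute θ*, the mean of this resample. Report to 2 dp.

Mean = (25.5 + 35.8 + 20.3 + 36.8 + 21.1 + 25.5 + 17.6 + 25.5 + 14.9 + 35.8) / 10 = 258.80 / 10 = 25.88

θ* = 25.88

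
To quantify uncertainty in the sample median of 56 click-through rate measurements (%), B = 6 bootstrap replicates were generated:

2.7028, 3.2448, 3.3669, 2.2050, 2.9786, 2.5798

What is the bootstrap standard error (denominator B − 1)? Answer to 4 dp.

Bootstrap SE is the standard deviation of the 6 replicate medians.
Mean of replicates: (2.7028 + 3.2448 + 3.3669 + 2.2050 + 2.9786 + 2.5798) / 6 = 17.07790 / 6 = 2.84632
Sum of squared deviations: (−0.14352)² + (+0.39848)² + (+0.52058)² + (−0.64132)² + (+0.13228)² + (−0.26652)² = 0.95021
Variance = 0.95021 / 5 = 0.19004
SE* = √0.19004

SE* = 0.4359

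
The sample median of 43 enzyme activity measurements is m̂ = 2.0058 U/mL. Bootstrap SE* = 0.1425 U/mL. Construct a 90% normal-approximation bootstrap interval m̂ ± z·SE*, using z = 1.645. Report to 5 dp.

(1.77139, 2.24021)

Margin = 1.645 × 0.1425 = 0.234412
Interval: 2.0058 ± 0.234412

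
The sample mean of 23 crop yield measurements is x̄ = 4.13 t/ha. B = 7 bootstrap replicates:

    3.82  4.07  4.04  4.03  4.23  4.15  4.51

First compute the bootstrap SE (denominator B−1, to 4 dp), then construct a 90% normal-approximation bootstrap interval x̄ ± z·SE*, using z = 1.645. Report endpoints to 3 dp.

Mean of replicates = 4.1214; sum of squared deviations = 0.2721; SE* = √(0.2721/6) = 0.2129
Margin = 1.645 × 0.2129 = 0.3502
Interval: 4.13 ± 0.3502

(3.780, 4.480)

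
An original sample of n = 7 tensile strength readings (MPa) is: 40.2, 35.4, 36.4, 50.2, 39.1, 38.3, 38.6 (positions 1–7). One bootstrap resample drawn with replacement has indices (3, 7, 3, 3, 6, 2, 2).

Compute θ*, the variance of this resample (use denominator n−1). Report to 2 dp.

Resample values: 36.4, 38.6, 36.4, 36.4, 38.3, 35.4, 35.4.
Mean = 36.7000; sum of squared deviations = 9.8200
s² = 9.8200 / 6 = 1.6367

θ* = 1.64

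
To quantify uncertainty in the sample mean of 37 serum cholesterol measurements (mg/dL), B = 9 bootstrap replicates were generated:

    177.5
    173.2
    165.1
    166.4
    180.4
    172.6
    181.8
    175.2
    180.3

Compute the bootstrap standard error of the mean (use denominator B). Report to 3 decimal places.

Bootstrap SE is the standard deviation of the 9 replicate means.
Mean of replicates: (177.5 + 173.2 + 165.1 + 166.4 + 180.4 + 172.6 + 181.8 + 175.2 + 180.3) / 9 = 1572.5000 / 9 = 174.7222
Sum of squared deviations: (+2.7778)² + (−1.5222)² + (−9.6222)² + (−8.3222)² + (+5.6778)² + (−2.1222)² + (+7.0778)² + (+0.4778)² + (+5.5778)² = 290.0556
Variance = 290.0556 / 9 = 32.2284
SE* = √32.2284

SE* = 5.677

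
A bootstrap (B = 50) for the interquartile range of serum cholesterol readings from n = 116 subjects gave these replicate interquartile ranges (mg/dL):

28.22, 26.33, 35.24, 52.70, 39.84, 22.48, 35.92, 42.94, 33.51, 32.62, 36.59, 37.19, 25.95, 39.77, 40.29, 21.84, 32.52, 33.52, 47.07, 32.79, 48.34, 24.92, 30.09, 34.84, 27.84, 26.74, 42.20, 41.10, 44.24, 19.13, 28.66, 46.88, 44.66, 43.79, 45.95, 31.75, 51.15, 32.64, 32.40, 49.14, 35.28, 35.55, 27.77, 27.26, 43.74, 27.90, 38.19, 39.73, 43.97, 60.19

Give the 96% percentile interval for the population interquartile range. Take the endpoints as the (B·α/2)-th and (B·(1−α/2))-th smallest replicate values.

Sorted replicates: 19.13, 21.84, 22.48, 24.92, 25.95, 26.33, 26.74, 27.26, 27.77, 27.84, 27.90, 28.22, 28.66, 30.09, 31.75, 32.40, 32.52, 32.62, 32.64, 32.79, 33.51, 33.52, 34.84, 35.24, 35.28, 35.55, 35.92, 36.59, 37.19, 38.19, 39.73, 39.77, 39.84, 40.29, 41.10, 42.20, 42.94, 43.74, 43.79, 43.97, 44.24, 44.66, 45.95, 46.88, 47.07, 48.34, 49.14, 51.15, 52.70, 60.19
α = 0.04; lower rank = 50 × 0.020 = 1; upper rank = 50 × 0.980 = 49.
The 1st smallest replicate is 19.13; the 49th is 52.70.

(19.13, 52.70)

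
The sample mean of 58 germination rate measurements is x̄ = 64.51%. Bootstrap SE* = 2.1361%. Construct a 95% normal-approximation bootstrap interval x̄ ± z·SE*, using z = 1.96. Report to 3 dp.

Margin = 1.96 × 2.1361 = 4.1868
Interval: 64.51 ± 4.1868

(60.323, 68.697)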